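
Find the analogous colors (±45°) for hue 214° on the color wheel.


Base hue: 214°
Left analog: (214 - 45) mod 360 = 169°
Right analog: (214 + 45) mod 360 = 259°
Analogous hues = 169° and 259°


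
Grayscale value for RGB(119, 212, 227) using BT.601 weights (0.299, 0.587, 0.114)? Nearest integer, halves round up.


Gray = 0.299×R + 0.587×G + 0.114×B
Gray = 0.299×119 + 0.587×212 + 0.114×227
Gray = 35.581 + 124.444 + 25.878
Gray = 185.903 → round half up → 186
Gray = 186


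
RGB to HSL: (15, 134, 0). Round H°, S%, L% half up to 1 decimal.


Normalize: R'=15/255≈0.0588, G'=134/255≈0.5255, B'=0/255≈0.0000
Max=134/255, Min=0/255, Δ=Max-Min=134/255
L = (Max+Min)/2 = (134+0)/510 = 134/510 = 0.26274… → L = 26.3%
L ≤ 0.5 → S = Δ/(Max+Min) = 134/(134+0) = 134/134 = 1 → S = 100.0%
(the 1/255 factors cancel in S and H, so raw channel differences can be used)
Max is G' → H = 60 × ((B-R)/Δ + 2) = 60 × ((0-15)/134 + 2)
  -15/134 + 2 = -0.1119… + 2 = 1.8880…
  H = 60 × 1.8880… = 113.283…° → H = 113.3°
= HSL(113.3°, 100.0%, 26.3%)


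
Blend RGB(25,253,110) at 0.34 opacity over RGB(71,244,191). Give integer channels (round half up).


C = α×F + (1-α)×B, with 1-α = 0.66
R: 0.34×25 + 0.66×71 = 8.50 + 46.86 = 55.36 → 55
G: 0.34×253 + 0.66×244 = 86.02 + 161.04 = 247.06 → 247
B: 0.34×110 + 0.66×191 = 37.40 + 126.06 = 163.46 → 163
= RGB(55, 247, 163)


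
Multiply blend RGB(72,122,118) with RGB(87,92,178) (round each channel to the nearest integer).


Multiply: C = A×B/255, rounded to nearest integer
R: 72×87/255 = 6264/255 ≈ 24.565 → 25
G: 122×92/255 = 11224/255 ≈ 44.016 → 44
B: 118×178/255 = 21004/255 ≈ 82.369 → 82
= RGB(25, 44, 82)


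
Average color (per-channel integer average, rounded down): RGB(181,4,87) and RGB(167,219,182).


Midpoint: each channel = ⌊(C₁+C₂)/2⌋
R: ⌊(181+167)/2⌋ = 174
G: ⌊(4+219)/2⌋ = 111
B: ⌊(87+182)/2⌋ = 134
= RGB(174, 111, 134)


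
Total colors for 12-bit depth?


Colors = 2^bits = 2^12
= 4,096 colors


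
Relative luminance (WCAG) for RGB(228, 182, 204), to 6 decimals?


Linearize each channel (sRGB transfer function): c = v/255; c_lin = c/12.92 if c ≤ 0.04045, else ((c+0.055)/1.055)^2.4
  R: 228/255 ≈ 0.894118 > 0.04045 → ((0.894118+0.055)/1.055)^2.4 ≈ 0.775822
  G: 182/255 ≈ 0.713725 > 0.04045 → ((0.713725+0.055)/1.055)^2.4 ≈ 0.467784
  B: 204/255 ≈ 0.800000 > 0.04045 → ((0.800000+0.055)/1.055)^2.4 ≈ 0.603827
R_lin = 0.775822, G_lin = 0.467784, B_lin = 0.603827
L = 0.2126×R + 0.7152×G + 0.0722×B
L = 0.2126×0.775822 + 0.7152×0.467784 + 0.0722×0.603827
L ≈ 0.543095


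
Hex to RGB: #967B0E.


96 → 150 (R)
7B → 123 (G)
0E → 14 (B)
= RGB(150, 123, 14)


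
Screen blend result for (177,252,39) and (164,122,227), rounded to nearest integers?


Screen: C = 255 - (255-A)×(255-B)/255, rounded to nearest integer
R: 255 - (255-177)×(255-164)/255 = 255 - 7098/255 ≈ 255 - 27.835 = 227.165 → 227
G: 255 - (255-252)×(255-122)/255 = 255 - 399/255 ≈ 255 - 1.565 = 253.435 → 253
B: 255 - (255-39)×(255-227)/255 = 255 - 6048/255 ≈ 255 - 23.718 = 231.282 → 231
= RGB(227, 253, 231)


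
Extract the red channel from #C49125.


Color: #C49125
R = C4 = 196
G = 91 = 145
B = 25 = 37
Red = 196


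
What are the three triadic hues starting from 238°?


Triadic: equally spaced at 120° intervals
H1 = 238°
H2 = (238 + 120) mod 360 = 358°
H3 = (238 + 240) mod 360 = 118°
Triadic = 238°, 358°, 118°


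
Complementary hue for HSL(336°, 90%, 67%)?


Complement = opposite side of color wheel = hue + 180°
H' = (336 + 180) mod 360 = 156°
S and L unchanged.
= HSL(156°, 90%, 67%)


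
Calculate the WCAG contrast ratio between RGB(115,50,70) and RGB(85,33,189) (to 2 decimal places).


Linearize each sRGB channel c=v/255: c/12.92 if c ≤ 0.04045 else ((c+0.055)/1.055)^2.4
L = 0.2126×R_lin + 0.7152×G_lin + 0.0722×B_lin
Color 1 (115,50,70):
  R=115: 115/255≈0.4510 > 0.04045 → ((0.4510+0.055)/1.055)^2.4 ≈ 0.17144
  G=50: 50/255≈0.1961 > 0.04045 → ((0.1961+0.055)/1.055)^2.4 ≈ 0.03190
  B=70: 70/255≈0.2745 > 0.04045 → ((0.2745+0.055)/1.055)^2.4 ≈ 0.06125
  L1 = 0.2126×0.17144 + 0.7152×0.03190 + 0.0722×0.06125 ≈ 0.06368
Color 2 (85,33,189):
  R=85: 85/255≈0.3333 > 0.04045 → ((0.3333+0.055)/1.055)^2.4 ≈ 0.09084
  G=33: 33/255≈0.1294 > 0.04045 → ((0.1294+0.055)/1.055)^2.4 ≈ 0.01521
  B=189: 189/255≈0.7412 > 0.04045 → ((0.7412+0.055)/1.055)^2.4 ≈ 0.50888
  L2 = 0.2126×0.09084 + 0.7152×0.01521 + 0.0722×0.50888 ≈ 0.06693
Lighter = 0.06693, Darker = 0.06368
Ratio = (L_lighter + 0.05) / (L_darker + 0.05)
Ratio = (0.06693 + 0.05) / (0.06368 + 0.05) = 0.11693 / 0.11368 ≈ 1.0286
Ratio ≈ 1.03:1


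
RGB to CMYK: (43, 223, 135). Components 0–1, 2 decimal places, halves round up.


R'=43/255≈0.1686, G'=223/255≈0.8745, B'=135/255≈0.5294
K = 1 - max(R',G',B') = 1 - 223/255 = 32/255 = 0.12549… → 0.13
(1-R'-K)/(1-K) simplifies to (max-R)/max with max = 223:
C = (223-43)/223 = 180/223 = 0.80717… → 0.81
M = (223-223)/223 = 0/223 = 0 → 0.00
Y = (223-135)/223 = 88/223 = 0.39461… → 0.39
= CMYK(0.81, 0.00, 0.39, 0.13)


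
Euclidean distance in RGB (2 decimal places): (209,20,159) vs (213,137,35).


d = √[(R₁-R₂)² + (G₁-G₂)² + (B₁-B₂)²]
d = √[(209-213)² + (20-137)² + (159-35)²]
d = √[16 + 13689 + 15376]
d = √29081
d ≈ 170.53


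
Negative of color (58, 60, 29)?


Invert: (255-R, 255-G, 255-B)
R: 255-58 = 197
G: 255-60 = 195
B: 255-29 = 226
= RGB(197, 195, 226)


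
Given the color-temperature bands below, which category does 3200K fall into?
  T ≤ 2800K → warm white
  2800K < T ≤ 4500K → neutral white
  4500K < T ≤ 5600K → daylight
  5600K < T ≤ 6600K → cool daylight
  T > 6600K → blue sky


Temperature: 3200K
2800K < 3200K ≤ 4500K → neutral white
Classification: neutral white


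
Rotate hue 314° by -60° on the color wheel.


New hue = (H + rotation) mod 360
New hue = (314 -60) mod 360
= 254 mod 360
= 254°


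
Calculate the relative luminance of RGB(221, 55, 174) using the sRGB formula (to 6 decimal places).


Linearize each channel (sRGB transfer function): c = v/255; c_lin = c/12.92 if c ≤ 0.04045, else ((c+0.055)/1.055)^2.4
  R: 221/255 ≈ 0.866667 > 0.04045 → ((0.866667+0.055)/1.055)^2.4 ≈ 0.723055
  G: 55/255 ≈ 0.215686 > 0.04045 → ((0.215686+0.055)/1.055)^2.4 ≈ 0.038204
  B: 174/255 ≈ 0.682353 > 0.04045 → ((0.682353+0.055)/1.055)^2.4 ≈ 0.423268
R_lin = 0.723055, G_lin = 0.038204, B_lin = 0.423268
L = 0.2126×R + 0.7152×G + 0.0722×B
L = 0.2126×0.723055 + 0.7152×0.038204 + 0.0722×0.423268
L ≈ 0.211605


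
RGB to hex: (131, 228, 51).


R = 131 → 83 (hex)
G = 228 → E4 (hex)
B = 51 → 33 (hex)
Hex = #83E433


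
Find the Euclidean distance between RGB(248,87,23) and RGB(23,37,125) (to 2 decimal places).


d = √[(R₁-R₂)² + (G₁-G₂)² + (B₁-B₂)²]
d = √[(248-23)² + (87-37)² + (23-125)²]
d = √[50625 + 2500 + 10404]
d = √63529
d ≈ 252.05


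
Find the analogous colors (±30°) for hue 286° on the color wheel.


Base hue: 286°
Left analog: (286 - 30) mod 360 = 256°
Right analog: (286 + 30) mod 360 = 316°
Analogous hues = 256° and 316°


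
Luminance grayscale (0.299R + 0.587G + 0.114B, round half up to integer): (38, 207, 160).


Gray = 0.299×R + 0.587×G + 0.114×B
Gray = 0.299×38 + 0.587×207 + 0.114×160
Gray = 11.362 + 121.509 + 18.240
Gray = 151.111 → round half up → 151
Gray = 151


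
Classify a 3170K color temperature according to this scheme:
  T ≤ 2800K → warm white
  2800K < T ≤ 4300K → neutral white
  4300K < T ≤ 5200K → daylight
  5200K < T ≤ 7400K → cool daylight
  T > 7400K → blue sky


Temperature: 3170K
2800K < 3170K ≤ 4300K → neutral white
Classification: neutral white


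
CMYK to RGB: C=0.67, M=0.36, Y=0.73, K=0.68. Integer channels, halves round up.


R = 255 × (1-C) × (1-K) = 255 × 0.33 × 0.32 = 26.928 → 27
G = 255 × (1-M) × (1-K) = 255 × 0.64 × 0.32 = 52.224 → 52
B = 255 × (1-Y) × (1-K) = 255 × 0.27 × 0.32 = 22.032 → 22
= RGB(27, 52, 22)


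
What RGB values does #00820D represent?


00 → 0 (R)
82 → 130 (G)
0D → 13 (B)
= RGB(0, 130, 13)


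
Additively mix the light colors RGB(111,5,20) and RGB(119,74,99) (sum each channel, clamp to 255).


Additive: each channel = min(255, C₁+C₂)
R: 111+119 = 230 → 230
G: 5+74 = 79 → 79
B: 20+99 = 119 → 119
= RGB(230, 79, 119)


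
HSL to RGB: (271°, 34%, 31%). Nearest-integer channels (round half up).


H=271°, S=0.34, L=0.31
C = (1-|2L-1|)×S = (1-|-0.38|)×0.34 = 0.2108
H' = H/60 = 271/60 ≈ 4.5167; X = C×(1-|H' mod 2 - 1|) ≈ 0.1089
m = L - C/2 = 0.31 - 0.1054 = 0.2046
Sector ⌊H'⌋ = 4 → (R',G',B') = (≈0.1089, 0.0, 0.2108)
RGB = ((R'+m)×255, (G'+m)×255, (B'+m)×255) = (79.9459, 52.173, 105.927)
Round half up → RGB(80, 52, 106)


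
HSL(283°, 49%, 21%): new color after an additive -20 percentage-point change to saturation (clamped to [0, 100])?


Original S = 49%
Adjustment = -20 percentage points
New S = 49 + (-20) = 29
Clamp to [0, 100] → 29
= HSL(283°, 29%, 21%)


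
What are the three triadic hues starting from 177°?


Triadic: equally spaced at 120° intervals
H1 = 177°
H2 = (177 + 120) mod 360 = 297°
H3 = (177 + 240) mod 360 = 57°
Triadic = 177°, 297°, 57°


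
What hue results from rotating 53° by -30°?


New hue = (H + rotation) mod 360
New hue = (53 -30) mod 360
= 23 mod 360
= 23°


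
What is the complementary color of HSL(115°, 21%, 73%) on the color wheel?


Complement = opposite side of color wheel = hue + 180°
H' = (115 + 180) mod 360 = 295°
S and L unchanged.
= HSL(295°, 21%, 73%)


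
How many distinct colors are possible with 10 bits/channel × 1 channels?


Total bits = 10 bits/channel × 1 channels = 10 bits
Distinct colors = 2^10
= 1,024 colors


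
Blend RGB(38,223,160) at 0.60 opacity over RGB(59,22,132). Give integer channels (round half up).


C = α×F + (1-α)×B, with 1-α = 0.40
R: 0.60×38 + 0.40×59 = 22.80 + 23.60 = 46.40 → 46
G: 0.60×223 + 0.40×22 = 133.80 + 8.80 = 142.60 → 143
B: 0.60×160 + 0.40×132 = 96.00 + 52.80 = 148.80 → 149
= RGB(46, 143, 149)


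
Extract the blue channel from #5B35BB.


Color: #5B35BB
R = 5B = 91
G = 35 = 53
B = BB = 187
Blue = 187


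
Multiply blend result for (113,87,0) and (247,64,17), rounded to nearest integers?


Multiply: C = A×B/255, rounded to nearest integer
R: 113×247/255 = 27911/255 ≈ 109.455 → 109
G: 87×64/255 = 5568/255 ≈ 21.835 → 22
B: 0×17/255 = 0/255 ≈ 0.000 → 0
= RGB(109, 22, 0)


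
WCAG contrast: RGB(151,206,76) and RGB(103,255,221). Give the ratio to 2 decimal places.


Linearize each sRGB channel c=v/255: c/12.92 if c ≤ 0.04045 else ((c+0.055)/1.055)^2.4
L = 0.2126×R_lin + 0.7152×G_lin + 0.0722×B_lin
Color 1 (151,206,76):
  R=151: 151/255≈0.5922 > 0.04045 → ((0.5922+0.055)/1.055)^2.4 ≈ 0.30947
  G=206: 206/255≈0.8078 > 0.04045 → ((0.8078+0.055)/1.055)^2.4 ≈ 0.61721
  B=76: 76/255≈0.2980 > 0.04045 → ((0.2980+0.055)/1.055)^2.4 ≈ 0.07227
  L1 = 0.2126×0.30947 + 0.7152×0.61721 + 0.0722×0.07227 ≈ 0.51244
Color 2 (103,255,221):
  R=103: 103/255≈0.4039 > 0.04045 → ((0.4039+0.055)/1.055)^2.4 ≈ 0.13563
  G=255: 255/255≈1.0000 > 0.04045 → ((1.0000+0.055)/1.055)^2.4 ≈ 1.00000
  B=221: 221/255≈0.8667 > 0.04045 → ((0.8667+0.055)/1.055)^2.4 ≈ 0.72306
  L2 = 0.2126×0.13563 + 0.7152×1.00000 + 0.0722×0.72306 ≈ 0.79624
Lighter = 0.79624, Darker = 0.51244
Ratio = (L_lighter + 0.05) / (L_darker + 0.05)
Ratio = (0.79624 + 0.05) / (0.51244 + 0.05) = 0.84624 / 0.56244 ≈ 1.5046
Ratio ≈ 1.50:1


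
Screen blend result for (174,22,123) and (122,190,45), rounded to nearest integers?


Screen: C = 255 - (255-A)×(255-B)/255, rounded to nearest integer
R: 255 - (255-174)×(255-122)/255 = 255 - 10773/255 ≈ 255 - 42.247 = 212.753 → 213
G: 255 - (255-22)×(255-190)/255 = 255 - 15145/255 ≈ 255 - 59.392 = 195.608 → 196
B: 255 - (255-123)×(255-45)/255 = 255 - 27720/255 ≈ 255 - 108.706 = 146.294 → 146
= RGB(213, 196, 146)


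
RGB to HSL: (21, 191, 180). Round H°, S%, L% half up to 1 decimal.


Normalize: R'=21/255≈0.0824, G'=191/255≈0.7490, B'=180/255≈0.7059
Max=191/255, Min=21/255, Δ=Max-Min=170/255
L = (Max+Min)/2 = (191+21)/510 = 212/510 = 0.41568… → L = 41.6%
L ≤ 0.5 → S = Δ/(Max+Min) = 170/(191+21) = 170/212 = 0.80188… → S = 80.2%
(the 1/255 factors cancel in S and H, so raw channel differences can be used)
Max is G' → H = 60 × ((B-R)/Δ + 2) = 60 × ((180-21)/170 + 2)
  159/170 + 2 = 0.9352… + 2 = 2.9352…
  H = 60 × 2.9352… = 176.117…° → H = 176.1°
= HSL(176.1°, 80.2%, 41.6%)


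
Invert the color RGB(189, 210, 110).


Invert: (255-R, 255-G, 255-B)
R: 255-189 = 66
G: 255-210 = 45
B: 255-110 = 145
= RGB(66, 45, 145)


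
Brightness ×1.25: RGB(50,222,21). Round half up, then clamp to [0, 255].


Multiply each channel by 1.25, round half up, clamp to [0, 255]
R: 50×1.25 = 62.5 → round → 63
G: 222×1.25 = 277.5 → round → 278 → clamp → 255
B: 21×1.25 = 26.25 → round → 26
= RGB(63, 255, 26)


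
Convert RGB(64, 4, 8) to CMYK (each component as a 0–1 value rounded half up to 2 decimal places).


R'=64/255≈0.2510, G'=4/255≈0.0157, B'=8/255≈0.0314
K = 1 - max(R',G',B') = 1 - 64/255 = 191/255 = 0.74901… → 0.75
(1-R'-K)/(1-K) simplifies to (max-R)/max with max = 64:
C = (64-64)/64 = 0/64 = 0 → 0.00
M = (64-4)/64 = 60/64 = 0.9375 → 0.94
Y = (64-8)/64 = 56/64 = 0.875 → 0.88
= CMYK(0.00, 0.94, 0.88, 0.75)


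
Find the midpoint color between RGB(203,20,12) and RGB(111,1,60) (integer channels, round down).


Midpoint: each channel = ⌊(C₁+C₂)/2⌋
R: ⌊(203+111)/2⌋ = 157
G: ⌊(20+1)/2⌋ = 10
B: ⌊(12+60)/2⌋ = 36
= RGB(157, 10, 36)


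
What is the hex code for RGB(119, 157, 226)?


R = 119 → 77 (hex)
G = 157 → 9D (hex)
B = 226 → E2 (hex)
Hex = #779DE2


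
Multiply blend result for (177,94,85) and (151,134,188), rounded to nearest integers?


Multiply: C = A×B/255, rounded to nearest integer
R: 177×151/255 = 26727/255 ≈ 104.812 → 105
G: 94×134/255 = 12596/255 ≈ 49.396 → 49
B: 85×188/255 = 15980/255 ≈ 62.667 → 63
= RGB(105, 49, 63)


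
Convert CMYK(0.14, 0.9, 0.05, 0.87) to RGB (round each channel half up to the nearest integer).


R = 255 × (1-C) × (1-K) = 255 × 0.86 × 0.13 = 28.509 → 29
G = 255 × (1-M) × (1-K) = 255 × 0.10 × 0.13 = 3.315 → 3
B = 255 × (1-Y) × (1-K) = 255 × 0.95 × 0.13 = 31.4925 → 31
= RGB(29, 3, 31)


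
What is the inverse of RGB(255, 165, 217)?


Invert: (255-R, 255-G, 255-B)
R: 255-255 = 0
G: 255-165 = 90
B: 255-217 = 38
= RGB(0, 90, 38)


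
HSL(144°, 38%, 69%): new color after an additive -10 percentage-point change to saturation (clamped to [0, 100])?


Original S = 38%
Adjustment = -10 percentage points
New S = 38 + (-10) = 28
Clamp to [0, 100] → 28
= HSL(144°, 28%, 69%)


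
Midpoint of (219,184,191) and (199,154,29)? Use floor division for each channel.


Midpoint: each channel = ⌊(C₁+C₂)/2⌋
R: ⌊(219+199)/2⌋ = 209
G: ⌊(184+154)/2⌋ = 169
B: ⌊(191+29)/2⌋ = 110
= RGB(209, 169, 110)


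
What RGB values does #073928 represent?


07 → 7 (R)
39 → 57 (G)
28 → 40 (B)
= RGB(7, 57, 40)


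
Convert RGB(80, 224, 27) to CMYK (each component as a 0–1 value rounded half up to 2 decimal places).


R'=80/255≈0.3137, G'=224/255≈0.8784, B'=27/255≈0.1059
K = 1 - max(R',G',B') = 1 - 224/255 = 31/255 = 0.12156… → 0.12
(1-R'-K)/(1-K) simplifies to (max-R)/max with max = 224:
C = (224-80)/224 = 144/224 = 0.64285… → 0.64
M = (224-224)/224 = 0/224 = 0 → 0.00
Y = (224-27)/224 = 197/224 = 0.87946… → 0.88
= CMYK(0.64, 0.00, 0.88, 0.12)


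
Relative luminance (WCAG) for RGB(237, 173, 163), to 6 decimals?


Linearize each channel (sRGB transfer function): c = v/255; c_lin = c/12.92 if c ≤ 0.04045, else ((c+0.055)/1.055)^2.4
  R: 237/255 ≈ 0.929412 > 0.04045 → ((0.929412+0.055)/1.055)^2.4 ≈ 0.846873
  G: 173/255 ≈ 0.678431 > 0.04045 → ((0.678431+0.055)/1.055)^2.4 ≈ 0.417885
  B: 163/255 ≈ 0.639216 > 0.04045 → ((0.639216+0.055)/1.055)^2.4 ≈ 0.366253
R_lin = 0.846873, G_lin = 0.417885, B_lin = 0.366253
L = 0.2126×R + 0.7152×G + 0.0722×B
L = 0.2126×0.846873 + 0.7152×0.417885 + 0.0722×0.366253
L ≈ 0.505360


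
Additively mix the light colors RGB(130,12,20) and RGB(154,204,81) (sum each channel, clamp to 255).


Additive: each channel = min(255, C₁+C₂)
R: 130+154 = 284 → 255
G: 12+204 = 216 → 216
B: 20+81 = 101 → 101
= RGB(255, 216, 101)


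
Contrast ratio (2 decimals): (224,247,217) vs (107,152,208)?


Linearize each sRGB channel c=v/255: c/12.92 if c ≤ 0.04045 else ((c+0.055)/1.055)^2.4
L = 0.2126×R_lin + 0.7152×G_lin + 0.0722×B_lin
Color 1 (224,247,217):
  R=224: 224/255≈0.8784 > 0.04045 → ((0.8784+0.055)/1.055)^2.4 ≈ 0.74540
  G=247: 247/255≈0.9686 > 0.04045 → ((0.9686+0.055)/1.055)^2.4 ≈ 0.93011
  B=217: 217/255≈0.8510 > 0.04045 → ((0.8510+0.055)/1.055)^2.4 ≈ 0.69387
  L1 = 0.2126×0.74540 + 0.7152×0.93011 + 0.0722×0.69387 ≈ 0.87379
Color 2 (107,152,208):
  R=107: 107/255≈0.4196 > 0.04045 → ((0.4196+0.055)/1.055)^2.4 ≈ 0.14703
  G=152: 152/255≈0.5961 > 0.04045 → ((0.5961+0.055)/1.055)^2.4 ≈ 0.31399
  B=208: 208/255≈0.8157 > 0.04045 → ((0.8157+0.055)/1.055)^2.4 ≈ 0.63076
  L2 = 0.2126×0.14703 + 0.7152×0.31399 + 0.0722×0.63076 ≈ 0.30136
Lighter = 0.87379, Darker = 0.30136
Ratio = (L_lighter + 0.05) / (L_darker + 0.05)
Ratio = (0.87379 + 0.05) / (0.30136 + 0.05) = 0.92379 / 0.35136 ≈ 2.6291
Ratio ≈ 2.63:1


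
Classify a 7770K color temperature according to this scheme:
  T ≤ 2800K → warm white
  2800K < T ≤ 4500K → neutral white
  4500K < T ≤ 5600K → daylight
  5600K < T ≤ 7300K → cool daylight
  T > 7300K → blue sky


Temperature: 7770K
7770K > 7300K → blue sky
Classification: blue sky


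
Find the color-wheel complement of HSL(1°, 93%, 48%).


Complement = opposite side of color wheel = hue + 180°
H' = (1 + 180) mod 360 = 181°
S and L unchanged.
= HSL(181°, 93%, 48%)


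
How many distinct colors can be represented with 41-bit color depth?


Colors = 2^bits = 2^41
= 2,199,023,255,552 colors


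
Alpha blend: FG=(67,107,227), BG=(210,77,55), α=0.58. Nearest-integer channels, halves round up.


C = α×F + (1-α)×B, with 1-α = 0.42
R: 0.58×67 + 0.42×210 = 38.86 + 88.20 = 127.06 → 127
G: 0.58×107 + 0.42×77 = 62.06 + 32.34 = 94.40 → 94
B: 0.58×227 + 0.42×55 = 131.66 + 23.10 = 154.76 → 155
= RGB(127, 94, 155)


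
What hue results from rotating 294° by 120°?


New hue = (H + rotation) mod 360
New hue = (294 + 120) mod 360
= 414 mod 360
= 54°


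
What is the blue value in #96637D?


Color: #96637D
R = 96 = 150
G = 63 = 99
B = 7D = 125
Blue = 125


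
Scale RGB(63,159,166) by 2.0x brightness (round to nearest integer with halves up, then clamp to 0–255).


Multiply each channel by 2.0, round half up, clamp to [0, 255]
R: 63×2.0 = 126
G: 159×2.0 = 318 → clamp → 255
B: 166×2.0 = 332 → clamp → 255
= RGB(126, 255, 255)


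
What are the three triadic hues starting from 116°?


Triadic: equally spaced at 120° intervals
H1 = 116°
H2 = (116 + 120) mod 360 = 236°
H3 = (116 + 240) mod 360 = 356°
Triadic = 116°, 236°, 356°


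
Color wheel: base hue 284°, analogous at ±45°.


Base hue: 284°
Left analog: (284 - 45) mod 360 = 239°
Right analog: (284 + 45) mod 360 = 329°
Analogous hues = 239° and 329°


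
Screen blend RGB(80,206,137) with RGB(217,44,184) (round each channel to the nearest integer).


Screen: C = 255 - (255-A)×(255-B)/255, rounded to nearest integer
R: 255 - (255-80)×(255-217)/255 = 255 - 6650/255 ≈ 255 - 26.078 = 228.922 → 229
G: 255 - (255-206)×(255-44)/255 = 255 - 10339/255 ≈ 255 - 40.545 = 214.455 → 214
B: 255 - (255-137)×(255-184)/255 = 255 - 8378/255 ≈ 255 - 32.855 = 222.145 → 222
= RGB(229, 214, 222)


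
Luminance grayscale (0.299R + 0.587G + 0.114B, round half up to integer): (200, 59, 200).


Gray = 0.299×R + 0.587×G + 0.114×B
Gray = 0.299×200 + 0.587×59 + 0.114×200
Gray = 59.800 + 34.633 + 22.800
Gray = 117.233 → round half up → 117
Gray = 117


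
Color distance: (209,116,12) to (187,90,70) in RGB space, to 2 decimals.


d = √[(R₁-R₂)² + (G₁-G₂)² + (B₁-B₂)²]
d = √[(209-187)² + (116-90)² + (12-70)²]
d = √[484 + 676 + 3364]
d = √4524
d ≈ 67.26


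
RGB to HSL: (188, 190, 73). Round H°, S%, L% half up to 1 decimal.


Normalize: R'=188/255≈0.7373, G'=190/255≈0.7451, B'=73/255≈0.2863
Max=190/255, Min=73/255, Δ=Max-Min=117/255
L = (Max+Min)/2 = (190+73)/510 = 263/510 = 0.51568… → L = 51.6%
L > 0.5 → S = Δ/(2-Max-Min) = 117/(510-190-73) = 117/247 = 0.47368… → S = 47.4%
(the 1/255 factors cancel in S and H, so raw channel differences can be used)
Max is G' → H = 60 × ((B-R)/Δ + 2) = 60 × ((73-188)/117 + 2)
  -115/117 + 2 = -0.9829… + 2 = 1.0170…
  H = 60 × 1.0170… = 61.025…° → H = 61.0°
= HSL(61.0°, 47.4%, 51.6%)


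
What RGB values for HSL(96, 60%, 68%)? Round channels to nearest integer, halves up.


H=96°, S=0.60, L=0.68
C = (1-|2L-1|)×S = (1-|0.36|)×0.60 = 0.384
H' = H/60 = 96/60 ≈ 1.6000; X = C×(1-|H' mod 2 - 1|) = 0.1536
m = L - C/2 = 0.68 - 0.192 = 0.488
Sector ⌊H'⌋ = 1 → (R',G',B') = (0.1536, 0.384, 0.0)
RGB = ((R'+m)×255, (G'+m)×255, (B'+m)×255) = (163.608, 222.36, 124.44)
Round half up → RGB(164, 222, 124)


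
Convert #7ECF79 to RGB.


7E → 126 (R)
CF → 207 (G)
79 → 121 (B)
= RGB(126, 207, 121)


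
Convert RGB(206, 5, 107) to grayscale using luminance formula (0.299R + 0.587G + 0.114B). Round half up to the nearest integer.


Gray = 0.299×R + 0.587×G + 0.114×B
Gray = 0.299×206 + 0.587×5 + 0.114×107
Gray = 61.594 + 2.935 + 12.198
Gray = 76.727 → round half up → 77
Gray = 77


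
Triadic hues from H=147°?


Triadic: equally spaced at 120° intervals
H1 = 147°
H2 = (147 + 120) mod 360 = 267°
H3 = (147 + 240) mod 360 = 27°
Triadic = 147°, 267°, 27°


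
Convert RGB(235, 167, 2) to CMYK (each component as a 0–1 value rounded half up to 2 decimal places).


R'=235/255≈0.9216, G'=167/255≈0.6549, B'=2/255≈0.0078
K = 1 - max(R',G',B') = 1 - 235/255 = 20/255 = 0.07843… → 0.08
(1-R'-K)/(1-K) simplifies to (max-R)/max with max = 235:
C = (235-235)/235 = 0/235 = 0 → 0.00
M = (235-167)/235 = 68/235 = 0.28936… → 0.29
Y = (235-2)/235 = 233/235 = 0.99148… → 0.99
= CMYK(0.00, 0.29, 0.99, 0.08)


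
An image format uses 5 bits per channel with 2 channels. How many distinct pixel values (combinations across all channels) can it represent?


Total bits = 5 bits/channel × 2 channels = 10 bits
Distinct pixel values = 2^10
= 1,024 pixel values


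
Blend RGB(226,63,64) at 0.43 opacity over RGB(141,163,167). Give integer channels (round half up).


C = α×F + (1-α)×B, with 1-α = 0.57
R: 0.43×226 + 0.57×141 = 97.18 + 80.37 = 177.55 → 178
G: 0.43×63 + 0.57×163 = 27.09 + 92.91 = 120.00 → 120
B: 0.43×64 + 0.57×167 = 27.52 + 95.19 = 122.71 → 123
= RGB(178, 120, 123)


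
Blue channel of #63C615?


Color: #63C615
R = 63 = 99
G = C6 = 198
B = 15 = 21
Blue = 21


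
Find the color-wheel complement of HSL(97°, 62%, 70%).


Complement = opposite side of color wheel = hue + 180°
H' = (97 + 180) mod 360 = 277°
S and L unchanged.
= HSL(277°, 62%, 70%)


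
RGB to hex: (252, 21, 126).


R = 252 → FC (hex)
G = 21 → 15 (hex)
B = 126 → 7E (hex)
Hex = #FC157E


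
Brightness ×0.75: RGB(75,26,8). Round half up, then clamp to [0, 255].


Multiply each channel by 0.75, round half up, clamp to [0, 255]
R: 75×0.75 = 56.25 → round → 56
G: 26×0.75 = 19.5 → round → 20
B: 8×0.75 = 6
= RGB(56, 20, 6)


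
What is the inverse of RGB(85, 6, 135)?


Invert: (255-R, 255-G, 255-B)
R: 255-85 = 170
G: 255-6 = 249
B: 255-135 = 120
= RGB(170, 249, 120)


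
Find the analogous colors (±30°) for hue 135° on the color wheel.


Base hue: 135°
Left analog: (135 - 30) mod 360 = 105°
Right analog: (135 + 30) mod 360 = 165°
Analogous hues = 105° and 165°


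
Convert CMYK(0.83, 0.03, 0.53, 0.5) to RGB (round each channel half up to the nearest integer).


R = 255 × (1-C) × (1-K) = 255 × 0.17 × 0.50 = 21.675 → 22
G = 255 × (1-M) × (1-K) = 255 × 0.97 × 0.50 = 123.675 → 124
B = 255 × (1-Y) × (1-K) = 255 × 0.47 × 0.50 = 59.925 → 60
= RGB(22, 124, 60)


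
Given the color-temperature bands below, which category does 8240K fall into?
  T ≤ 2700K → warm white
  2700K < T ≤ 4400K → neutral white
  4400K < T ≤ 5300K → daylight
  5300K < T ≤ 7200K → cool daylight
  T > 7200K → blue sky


Temperature: 8240K
8240K > 7200K → blue sky
Classification: blue sky


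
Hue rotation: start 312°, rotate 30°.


New hue = (H + rotation) mod 360
New hue = (312 + 30) mod 360
= 342 mod 360
= 342°


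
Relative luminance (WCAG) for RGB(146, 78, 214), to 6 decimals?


Linearize each channel (sRGB transfer function): c = v/255; c_lin = c/12.92 if c ≤ 0.04045, else ((c+0.055)/1.055)^2.4
  R: 146/255 ≈ 0.572549 > 0.04045 → ((0.572549+0.055)/1.055)^2.4 ≈ 0.287441
  G: 78/255 ≈ 0.305882 > 0.04045 → ((0.305882+0.055)/1.055)^2.4 ≈ 0.076185
  B: 214/255 ≈ 0.839216 > 0.04045 → ((0.839216+0.055)/1.055)^2.4 ≈ 0.672443
R_lin = 0.287441, G_lin = 0.076185, B_lin = 0.672443
L = 0.2126×R + 0.7152×G + 0.0722×B
L = 0.2126×0.287441 + 0.7152×0.076185 + 0.0722×0.672443
L ≈ 0.164148


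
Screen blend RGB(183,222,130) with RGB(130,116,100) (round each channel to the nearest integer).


Screen: C = 255 - (255-A)×(255-B)/255, rounded to nearest integer
R: 255 - (255-183)×(255-130)/255 = 255 - 9000/255 ≈ 255 - 35.294 = 219.706 → 220
G: 255 - (255-222)×(255-116)/255 = 255 - 4587/255 ≈ 255 - 17.988 = 237.012 → 237
B: 255 - (255-130)×(255-100)/255 = 255 - 19375/255 ≈ 255 - 75.980 = 179.020 → 179
= RGB(220, 237, 179)


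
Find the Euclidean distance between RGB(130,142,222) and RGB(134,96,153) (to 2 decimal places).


d = √[(R₁-R₂)² + (G₁-G₂)² + (B₁-B₂)²]
d = √[(130-134)² + (142-96)² + (222-153)²]
d = √[16 + 2116 + 4761]
d = √6893
d ≈ 83.02


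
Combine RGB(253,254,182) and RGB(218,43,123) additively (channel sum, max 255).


Additive: each channel = min(255, C₁+C₂)
R: 253+218 = 471 → 255
G: 254+43 = 297 → 255
B: 182+123 = 305 → 255
= RGB(255, 255, 255)


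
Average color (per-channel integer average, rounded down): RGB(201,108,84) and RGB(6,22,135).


Midpoint: each channel = ⌊(C₁+C₂)/2⌋
R: ⌊(201+6)/2⌋ = 103
G: ⌊(108+22)/2⌋ = 65
B: ⌊(84+135)/2⌋ = 109
= RGB(103, 65, 109)


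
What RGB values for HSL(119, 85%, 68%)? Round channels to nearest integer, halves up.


H=119°, S=0.85, L=0.68
C = (1-|2L-1|)×S = (1-|0.36|)×0.85 = 0.544
H' = H/60 = 119/60 ≈ 1.9833; X = C×(1-|H' mod 2 - 1|) ≈ 0.0091
m = L - C/2 = 0.68 - 0.272 = 0.408
Sector ⌊H'⌋ = 1 → (R',G',B') = (≈0.0091, 0.544, 0.0)
RGB = ((R'+m)×255, (G'+m)×255, (B'+m)×255) = (106.352, 242.76, 104.04)
Round half up → RGB(106, 243, 104)


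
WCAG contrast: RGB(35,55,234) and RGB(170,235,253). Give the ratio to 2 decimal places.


Linearize each sRGB channel c=v/255: c/12.92 if c ≤ 0.04045 else ((c+0.055)/1.055)^2.4
L = 0.2126×R_lin + 0.7152×G_lin + 0.0722×B_lin
Color 1 (35,55,234):
  R=35: 35/255≈0.1373 > 0.04045 → ((0.1373+0.055)/1.055)^2.4 ≈ 0.01681
  G=55: 55/255≈0.2157 > 0.04045 → ((0.2157+0.055)/1.055)^2.4 ≈ 0.03820
  B=234: 234/255≈0.9176 > 0.04045 → ((0.9176+0.055)/1.055)^2.4 ≈ 0.82279
  L1 = 0.2126×0.01681 + 0.7152×0.03820 + 0.0722×0.82279 ≈ 0.09030
Color 2 (170,235,253):
  R=170: 170/255≈0.6667 > 0.04045 → ((0.6667+0.055)/1.055)^2.4 ≈ 0.40198
  G=235: 235/255≈0.9216 > 0.04045 → ((0.9216+0.055)/1.055)^2.4 ≈ 0.83077
  B=253: 253/255≈0.9922 > 0.04045 → ((0.9922+0.055)/1.055)^2.4 ≈ 0.98225
  L2 = 0.2126×0.40198 + 0.7152×0.83077 + 0.0722×0.98225 ≈ 0.75055
Lighter = 0.75055, Darker = 0.09030
Ratio = (L_lighter + 0.05) / (L_darker + 0.05)
Ratio = (0.75055 + 0.05) / (0.09030 + 0.05) = 0.80055 / 0.14030 ≈ 5.7059
Ratio ≈ 5.71:1


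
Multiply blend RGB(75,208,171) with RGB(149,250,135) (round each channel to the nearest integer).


Multiply: C = A×B/255, rounded to nearest integer
R: 75×149/255 = 11175/255 ≈ 43.824 → 44
G: 208×250/255 = 52000/255 ≈ 203.922 → 204
B: 171×135/255 = 23085/255 ≈ 90.529 → 91
= RGB(44, 204, 91)


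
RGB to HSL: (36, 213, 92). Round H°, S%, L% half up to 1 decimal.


Normalize: R'=36/255≈0.1412, G'=213/255≈0.8353, B'=92/255≈0.3608
Max=213/255, Min=36/255, Δ=Max-Min=177/255
L = (Max+Min)/2 = (213+36)/510 = 249/510 = 0.48823… → L = 48.8%
L ≤ 0.5 → S = Δ/(Max+Min) = 177/(213+36) = 177/249 = 0.71084… → S = 71.1%
(the 1/255 factors cancel in S and H, so raw channel differences can be used)
Max is G' → H = 60 × ((B-R)/Δ + 2) = 60 × ((92-36)/177 + 2)
  56/177 + 2 = 0.3163… + 2 = 2.3163…
  H = 60 × 2.3163… = 138.983…° → H = 139.0°
= HSL(139.0°, 71.1%, 48.8%)


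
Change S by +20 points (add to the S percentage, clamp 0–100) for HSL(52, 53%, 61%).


Original S = 53%
Adjustment = +20 percentage points
New S = 53 + (20) = 73
Clamp to [0, 100] → 73
= HSL(52°, 73%, 61%)


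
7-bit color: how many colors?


Colors = 2^bits = 2^7
= 128 colors


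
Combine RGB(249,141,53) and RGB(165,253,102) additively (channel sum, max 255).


Additive: each channel = min(255, C₁+C₂)
R: 249+165 = 414 → 255
G: 141+253 = 394 → 255
B: 53+102 = 155 → 155
= RGB(255, 255, 155)


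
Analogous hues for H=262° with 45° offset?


Base hue: 262°
Left analog: (262 - 45) mod 360 = 217°
Right analog: (262 + 45) mod 360 = 307°
Analogous hues = 217° and 307°


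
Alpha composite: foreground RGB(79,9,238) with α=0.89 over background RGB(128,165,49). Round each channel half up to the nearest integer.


C = α×F + (1-α)×B, with 1-α = 0.11
R: 0.89×79 + 0.11×128 = 70.31 + 14.08 = 84.39 → 84
G: 0.89×9 + 0.11×165 = 8.01 + 18.15 = 26.16 → 26
B: 0.89×238 + 0.11×49 = 211.82 + 5.39 = 217.21 → 217
= RGB(84, 26, 217)


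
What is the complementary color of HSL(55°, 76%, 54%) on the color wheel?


Complement = opposite side of color wheel = hue + 180°
H' = (55 + 180) mod 360 = 235°
S and L unchanged.
= HSL(235°, 76%, 54%)


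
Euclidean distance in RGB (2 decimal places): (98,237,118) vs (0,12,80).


d = √[(R₁-R₂)² + (G₁-G₂)² + (B₁-B₂)²]
d = √[(98-0)² + (237-12)² + (118-80)²]
d = √[9604 + 50625 + 1444]
d = √61673
d ≈ 248.34


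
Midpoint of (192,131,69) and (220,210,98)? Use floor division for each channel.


Midpoint: each channel = ⌊(C₁+C₂)/2⌋
R: ⌊(192+220)/2⌋ = 206
G: ⌊(131+210)/2⌋ = 170
B: ⌊(69+98)/2⌋ = 83
= RGB(206, 170, 83)


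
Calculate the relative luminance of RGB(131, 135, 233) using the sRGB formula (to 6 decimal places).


Linearize each channel (sRGB transfer function): c = v/255; c_lin = c/12.92 if c ≤ 0.04045, else ((c+0.055)/1.055)^2.4
  R: 131/255 ≈ 0.513725 > 0.04045 → ((0.513725+0.055)/1.055)^2.4 ≈ 0.226966
  G: 135/255 ≈ 0.529412 > 0.04045 → ((0.529412+0.055)/1.055)^2.4 ≈ 0.242281
  B: 233/255 ≈ 0.913725 > 0.04045 → ((0.913725+0.055)/1.055)^2.4 ≈ 0.814847
R_lin = 0.226966, G_lin = 0.242281, B_lin = 0.814847
L = 0.2126×R + 0.7152×G + 0.0722×B
L = 0.2126×0.226966 + 0.7152×0.242281 + 0.0722×0.814847
L ≈ 0.280364


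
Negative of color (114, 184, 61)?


Invert: (255-R, 255-G, 255-B)
R: 255-114 = 141
G: 255-184 = 71
B: 255-61 = 194
= RGB(141, 71, 194)


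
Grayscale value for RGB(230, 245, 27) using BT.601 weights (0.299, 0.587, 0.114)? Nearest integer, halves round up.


Gray = 0.299×R + 0.587×G + 0.114×B
Gray = 0.299×230 + 0.587×245 + 0.114×27
Gray = 68.770 + 143.815 + 3.078
Gray = 215.663 → round half up → 216
Gray = 216


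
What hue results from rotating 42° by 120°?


New hue = (H + rotation) mod 360
New hue = (42 + 120) mod 360
= 162 mod 360
= 162°


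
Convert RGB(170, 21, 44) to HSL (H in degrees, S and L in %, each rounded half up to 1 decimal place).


Normalize: R'=170/255≈0.6667, G'=21/255≈0.0824, B'=44/255≈0.1725
Max=170/255, Min=21/255, Δ=Max-Min=149/255
L = (Max+Min)/2 = (170+21)/510 = 191/510 = 0.37450… → L = 37.5%
L ≤ 0.5 → S = Δ/(Max+Min) = 149/(170+21) = 149/191 = 0.78010… → S = 78.0%
(the 1/255 factors cancel in S and H, so raw channel differences can be used)
Max is R' → H = 60 × (((G-B)/Δ) mod 6) = 60 × (((21-44)/149) mod 6)
  (-23)/149 = -0.1543…; negative, so add 6 → 5.8456…
  H = 60 × 5.8456… = 350.738…° → H = 350.7°
= HSL(350.7°, 78.0%, 37.5%)


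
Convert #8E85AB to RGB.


8E → 142 (R)
85 → 133 (G)
AB → 171 (B)
= RGB(142, 133, 171)


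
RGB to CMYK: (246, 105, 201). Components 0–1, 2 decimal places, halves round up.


R'=246/255≈0.9647, G'=105/255≈0.4118, B'=201/255≈0.7882
K = 1 - max(R',G',B') = 1 - 246/255 = 9/255 = 0.03529… → 0.04
(1-R'-K)/(1-K) simplifies to (max-R)/max with max = 246:
C = (246-246)/246 = 0/246 = 0 → 0.00
M = (246-105)/246 = 141/246 = 0.57317… → 0.57
Y = (246-201)/246 = 45/246 = 0.18292… → 0.18
= CMYK(0.00, 0.57, 0.18, 0.04)


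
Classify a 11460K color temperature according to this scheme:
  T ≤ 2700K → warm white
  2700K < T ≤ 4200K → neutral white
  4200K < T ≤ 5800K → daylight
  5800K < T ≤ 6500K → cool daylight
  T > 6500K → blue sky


Temperature: 11460K
11460K > 6500K → blue sky
Classification: blue sky


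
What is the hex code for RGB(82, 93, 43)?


R = 82 → 52 (hex)
G = 93 → 5D (hex)
B = 43 → 2B (hex)
Hex = #525D2B


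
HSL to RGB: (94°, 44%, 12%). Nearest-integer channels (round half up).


H=94°, S=0.44, L=0.12
C = (1-|2L-1|)×S = (1-|-0.76|)×0.44 = 0.1056
H' = H/60 = 94/60 ≈ 1.5667; X = C×(1-|H' mod 2 - 1|) = 0.04576
m = L - C/2 = 0.12 - 0.0528 = 0.0672
Sector ⌊H'⌋ = 1 → (R',G',B') = (0.04576, 0.1056, 0.0)
RGB = ((R'+m)×255, (G'+m)×255, (B'+m)×255) = (28.8048, 44.064, 17.136)
Round half up → RGB(29, 44, 17)


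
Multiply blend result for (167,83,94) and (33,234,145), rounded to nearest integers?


Multiply: C = A×B/255, rounded to nearest integer
R: 167×33/255 = 5511/255 ≈ 21.612 → 22
G: 83×234/255 = 19422/255 ≈ 76.165 → 76
B: 94×145/255 = 13630/255 ≈ 53.451 → 53
= RGB(22, 76, 53)


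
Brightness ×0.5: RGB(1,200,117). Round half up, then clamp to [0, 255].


Multiply each channel by 0.5, round half up, clamp to [0, 255]
R: 1×0.5 = 0.5 → round → 1
G: 200×0.5 = 100
B: 117×0.5 = 58.5 → round → 59
= RGB(1, 100, 59)


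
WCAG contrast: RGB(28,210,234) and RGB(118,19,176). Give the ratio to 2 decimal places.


Linearize each sRGB channel c=v/255: c/12.92 if c ≤ 0.04045 else ((c+0.055)/1.055)^2.4
L = 0.2126×R_lin + 0.7152×G_lin + 0.0722×B_lin
Color 1 (28,210,234):
  R=28: 28/255≈0.1098 > 0.04045 → ((0.1098+0.055)/1.055)^2.4 ≈ 0.01161
  G=210: 210/255≈0.8235 > 0.04045 → ((0.8235+0.055)/1.055)^2.4 ≈ 0.64448
  B=234: 234/255≈0.9176 > 0.04045 → ((0.9176+0.055)/1.055)^2.4 ≈ 0.82279
  L1 = 0.2126×0.01161 + 0.7152×0.64448 + 0.0722×0.82279 ≈ 0.52281
Color 2 (118,19,176):
  R=118: 118/255≈0.4627 > 0.04045 → ((0.4627+0.055)/1.055)^2.4 ≈ 0.18116
  G=19: 19/255≈0.0745 > 0.04045 → ((0.0745+0.055)/1.055)^2.4 ≈ 0.00651
  B=176: 176/255≈0.6902 > 0.04045 → ((0.6902+0.055)/1.055)^2.4 ≈ 0.43415
  L2 = 0.2126×0.18116 + 0.7152×0.00651 + 0.0722×0.43415 ≈ 0.07452
Lighter = 0.52281, Darker = 0.07452
Ratio = (L_lighter + 0.05) / (L_darker + 0.05)
Ratio = (0.52281 + 0.05) / (0.07452 + 0.05) = 0.57281 / 0.12452 ≈ 4.6002
Ratio ≈ 4.60:1


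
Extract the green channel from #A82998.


Color: #A82998
R = A8 = 168
G = 29 = 41
B = 98 = 152
Green = 41


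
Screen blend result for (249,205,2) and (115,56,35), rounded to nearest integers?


Screen: C = 255 - (255-A)×(255-B)/255, rounded to nearest integer
R: 255 - (255-249)×(255-115)/255 = 255 - 840/255 ≈ 255 - 3.294 = 251.706 → 252
G: 255 - (255-205)×(255-56)/255 = 255 - 9950/255 ≈ 255 - 39.020 = 215.980 → 216
B: 255 - (255-2)×(255-35)/255 = 255 - 55660/255 ≈ 255 - 218.275 = 36.725 → 37
= RGB(252, 216, 37)


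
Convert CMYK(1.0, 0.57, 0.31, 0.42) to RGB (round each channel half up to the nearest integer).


R = 255 × (1-C) × (1-K) = 255 × 0.00 × 0.58 = 0
G = 255 × (1-M) × (1-K) = 255 × 0.43 × 0.58 = 63.597 → 64
B = 255 × (1-Y) × (1-K) = 255 × 0.69 × 0.58 = 102.051 → 102
= RGB(0, 64, 102)


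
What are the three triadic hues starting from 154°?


Triadic: equally spaced at 120° intervals
H1 = 154°
H2 = (154 + 120) mod 360 = 274°
H3 = (154 + 240) mod 360 = 34°
Triadic = 154°, 274°, 34°


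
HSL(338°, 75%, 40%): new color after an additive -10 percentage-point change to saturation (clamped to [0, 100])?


Original S = 75%
Adjustment = -10 percentage points
New S = 75 + (-10) = 65
Clamp to [0, 100] → 65
= HSL(338°, 65%, 40%)


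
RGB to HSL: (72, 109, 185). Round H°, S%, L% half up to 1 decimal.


Normalize: R'=72/255≈0.2824, G'=109/255≈0.4275, B'=185/255≈0.7255
Max=185/255, Min=72/255, Δ=Max-Min=113/255
L = (Max+Min)/2 = (185+72)/510 = 257/510 = 0.50392… → L = 50.4%
L > 0.5 → S = Δ/(2-Max-Min) = 113/(510-185-72) = 113/253 = 0.44664… → S = 44.7%
(the 1/255 factors cancel in S and H, so raw channel differences can be used)
Max is B' → H = 60 × ((R-G)/Δ + 4) = 60 × ((72-109)/113 + 4)
  -37/113 + 4 = -0.3274… + 4 = 3.6725…
  H = 60 × 3.6725… = 220.353…° → H = 220.4°
= HSL(220.4°, 44.7%, 50.4%)


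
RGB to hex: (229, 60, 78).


R = 229 → E5 (hex)
G = 60 → 3C (hex)
B = 78 → 4E (hex)
Hex = #E53C4E


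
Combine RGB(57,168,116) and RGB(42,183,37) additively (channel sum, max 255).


Additive: each channel = min(255, C₁+C₂)
R: 57+42 = 99 → 99
G: 168+183 = 351 → 255
B: 116+37 = 153 → 153
= RGB(99, 255, 153)


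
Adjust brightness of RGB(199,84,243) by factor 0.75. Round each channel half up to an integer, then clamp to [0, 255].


Multiply each channel by 0.75, round half up, clamp to [0, 255]
R: 199×0.75 = 149.25 → round → 149
G: 84×0.75 = 63
B: 243×0.75 = 182.25 → round → 182
= RGB(149, 63, 182)


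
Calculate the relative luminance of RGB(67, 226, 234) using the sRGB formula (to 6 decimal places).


Linearize each channel (sRGB transfer function): c = v/255; c_lin = c/12.92 if c ≤ 0.04045, else ((c+0.055)/1.055)^2.4
  R: 67/255 ≈ 0.262745 > 0.04045 → ((0.262745+0.055)/1.055)^2.4 ≈ 0.056128
  G: 226/255 ≈ 0.886275 > 0.04045 → ((0.886275+0.055)/1.055)^2.4 ≈ 0.760525
  B: 234/255 ≈ 0.917647 > 0.04045 → ((0.917647+0.055)/1.055)^2.4 ≈ 0.822786
R_lin = 0.056128, G_lin = 0.760525, B_lin = 0.822786
L = 0.2126×R + 0.7152×G + 0.0722×B
L = 0.2126×0.056128 + 0.7152×0.760525 + 0.0722×0.822786
L ≈ 0.615265


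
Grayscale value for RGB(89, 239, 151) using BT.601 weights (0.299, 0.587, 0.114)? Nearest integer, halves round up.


Gray = 0.299×R + 0.587×G + 0.114×B
Gray = 0.299×89 + 0.587×239 + 0.114×151
Gray = 26.611 + 140.293 + 17.214
Gray = 184.118 → round half up → 184
Gray = 184


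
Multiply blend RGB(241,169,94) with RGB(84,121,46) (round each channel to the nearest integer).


Multiply: C = A×B/255, rounded to nearest integer
R: 241×84/255 = 20244/255 ≈ 79.388 → 79
G: 169×121/255 = 20449/255 ≈ 80.192 → 80
B: 94×46/255 = 4324/255 ≈ 16.957 → 17
= RGB(79, 80, 17)
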